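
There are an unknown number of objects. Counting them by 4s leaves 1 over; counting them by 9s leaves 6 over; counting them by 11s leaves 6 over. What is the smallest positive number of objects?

From N ≡ 1 (mod 4) write N = 1 + 4t. Substituting into N ≡ 6 (mod 9) gives 4t ≡ 5 (mod 9), and since 4⁻¹ ≡ 7 (mod 9), t ≡ 8. Hence N ≡ 1 + 4·8 = 33 (mod 36).
From N ≡ 33 (mod 36) write N = 33 + 36t. Substituting into N ≡ 6 (mod 11) gives 36t ≡ 6 (mod 11), and since 3⁻¹ ≡ 4 (mod 11), t ≡ 2. Hence N ≡ 33 + 36·2 = 105 (mod 396).

105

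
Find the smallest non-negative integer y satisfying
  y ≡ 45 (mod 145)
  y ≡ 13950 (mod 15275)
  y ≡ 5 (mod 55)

4581175

gcd(145, 15275) = 5 and 5 | (13950 − 45), so the pair is consistent; merging gives y ≡ 151425 (mod 442975), where 442975 = lcm(145, 15275).
gcd(442975, 55) = 5 and 5 | (5 − 151425), so the pair is consistent; merging gives y ≡ 4581175 (mod 4872725), where 4872725 = lcm(442975, 55).
The solution is unique modulo lcm(145, 15275, 55) = 4872725.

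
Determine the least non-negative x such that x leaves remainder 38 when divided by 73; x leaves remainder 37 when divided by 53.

Combine the congruences pairwise.
From x ≡ 38 (mod 73) write x = 38 + 73t. Substituting into x ≡ 37 (mod 53) gives 73t ≡ 52 (mod 53), and since 20⁻¹ ≡ 8 (mod 53), t ≡ 45. Hence x ≡ 38 + 73·45 = 3323 (mod 3869).

3323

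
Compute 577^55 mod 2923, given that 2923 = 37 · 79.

Mod 37: 577 ≡ 22; by Fermat, exponent reduces to 55 mod 36 = 19; 22^19 ≡ 15 (mod 37).
Mod 79: 577 ≡ 24; 24^55 ≡ 24 (mod 79).
Combine by CRT: x ≡ 15 (mod 37), x ≡ 24 (mod 79) ⇒ x ≡ 1051 (mod 2923).

1051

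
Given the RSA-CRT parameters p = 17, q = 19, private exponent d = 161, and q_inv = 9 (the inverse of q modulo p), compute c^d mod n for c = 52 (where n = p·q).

205

d_p = d mod (p−1) = 161 mod 16 = 1; d_q = d mod (q−1) = 17.
m₁ = c^(d_p) mod p: c ≡ 1 (mod 17), and 1^1 mod 17 = 1.
m₂ = c^(d_q) mod q: c ≡ 14 (mod 19), and 14^17 mod 19 = 15.
h = q_inv·(m₁ − m₂) mod p = 9·(1 − 15) mod 17 = 10.
m = m₂ + h·q = 15 + 10·19 = 205.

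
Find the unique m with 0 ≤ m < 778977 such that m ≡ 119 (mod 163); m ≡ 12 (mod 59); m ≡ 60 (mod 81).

From m ≡ 119 (mod 163) write m = 119 + 163t. Substituting into m ≡ 12 (mod 59) gives 163t ≡ 11 (mod 59), and since 45⁻¹ ≡ 21 (mod 59), t ≡ 54. Hence m ≡ 119 + 163·54 = 8921 (mod 9617).
From m ≡ 8921 (mod 9617) write m = 8921 + 9617t. Substituting into m ≡ 60 (mod 81) gives 9617t ≡ 49 (mod 81), and since 59⁻¹ ≡ 11 (mod 81), t ≡ 53. Hence m ≡ 8921 + 9617·53 = 518622 (mod 778977).

518622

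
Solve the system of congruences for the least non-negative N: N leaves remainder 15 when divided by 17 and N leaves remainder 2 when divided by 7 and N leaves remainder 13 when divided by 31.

The moduli are pairwise coprime; M = 17·7·31 = 3689.
M/17 = 217; 217 ≡ 13 (mod 17); 13·4 ≡ 1, so inverse 4.
M/7 = 527; 527 ≡ 2 (mod 7); 2·4 ≡ 1, so inverse 4.
M/31 = 119; 119 ≡ 26 (mod 31); 26·6 ≡ 1, so inverse 6.
N ≡ 15·217·4 + 2·527·4 + 13·119·6 = 26518.
26518 mod 3689 = 695.

695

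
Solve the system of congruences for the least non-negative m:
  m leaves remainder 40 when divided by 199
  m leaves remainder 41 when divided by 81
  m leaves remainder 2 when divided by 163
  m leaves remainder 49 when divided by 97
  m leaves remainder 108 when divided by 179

28561039628

From m ≡ 40 (mod 199) write m = 40 + 199t. Substituting into m ≡ 41 (mod 81) gives 199t ≡ 1 (mod 81), and since 37⁻¹ ≡ 46 (mod 81), t ≡ 46. Hence m ≡ 40 + 199·46 = 9194 (mod 16119).
From m ≡ 9194 (mod 16119) write m = 9194 + 16119t. Substituting into m ≡ 2 (mod 163) gives 16119t ≡ 99 (mod 163), and since 145⁻¹ ≡ 9 (mod 163), t ≡ 76. Hence m ≡ 9194 + 16119·76 = 1234238 (mod 2627397).
From m ≡ 1234238 (mod 2627397) write m = 1234238 + 2627397t. Substituting into m ≡ 49 (mod 97) gives 2627397t ≡ 39 (mod 97), and since 55⁻¹ ≡ 30 (mod 97), t ≡ 6. Hence m ≡ 1234238 + 2627397·6 = 16998620 (mod 254857509).
From m ≡ 16998620 (mod 254857509) write m = 16998620 + 254857509t. Substituting into m ≡ 108 (mod 179) gives 254857509t ≡ 44 (mod 179), and since 173⁻¹ ≡ 149 (mod 179), t ≡ 112. Hence m ≡ 16998620 + 254857509·112 = 28561039628 (mod 45619494111).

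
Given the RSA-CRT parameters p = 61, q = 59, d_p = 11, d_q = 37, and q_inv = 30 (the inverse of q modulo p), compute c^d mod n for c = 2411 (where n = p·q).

m₁ = c^(d_p) mod p: c ≡ 32 (mod 61), and 32^11 mod 61 = 21.
m₂ = c^(d_q) mod q: c ≡ 51 (mod 59), and 51^37 mod 59 = 35.
h = q_inv·(m₁ − m₂) mod p = 30·(21 − 35) mod 61 = 7.
m = m₂ + h·q = 35 + 7·59 = 448.

448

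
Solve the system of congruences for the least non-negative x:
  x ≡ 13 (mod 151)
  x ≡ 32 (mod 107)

15868

From x ≡ 13 (mod 151) write x = 13 + 151t. Substituting into x ≡ 32 (mod 107) gives 151t ≡ 19 (mod 107), and since 44⁻¹ ≡ 90 (mod 107), t ≡ 105. Hence x ≡ 13 + 151·105 = 15868 (mod 16157).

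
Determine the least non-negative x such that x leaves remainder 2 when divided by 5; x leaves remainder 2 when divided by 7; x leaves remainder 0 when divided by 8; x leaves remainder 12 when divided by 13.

The moduli are pairwise coprime; N = 5·7·8·13 = 3640.
N/5 = 728; 728 ≡ 3 (mod 5); 3·2 ≡ 1, so inverse 2.
N/7 = 520; 520 ≡ 2 (mod 7); 2·4 ≡ 1, so inverse 4.
N/8 = 455; 455 ≡ 7 (mod 8); 7·7 ≡ 1, so inverse 7.
N/13 = 280; 280 ≡ 7 (mod 13); 7·2 ≡ 1, so inverse 2.
x ≡ 2·728·2 + 2·520·4 + 0·455·7 + 12·280·2 = 13792.
13792 mod 3640 = 2872.

2872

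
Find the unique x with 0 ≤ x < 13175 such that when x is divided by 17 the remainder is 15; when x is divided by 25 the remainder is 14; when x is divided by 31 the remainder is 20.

The moduli are pairwise coprime; N = 17·25·31 = 13175.
N/17 = 775; 775 ≡ 10 (mod 17); 10·12 ≡ 1, so inverse 12.
N/25 = 527; 527 ≡ 2 (mod 25); 2·13 ≡ 1, so inverse 13.
N/31 = 425; 425 ≡ 22 (mod 31); 22·24 ≡ 1, so inverse 24.
x ≡ 15·775·12 + 14·527·13 + 20·425·24 = 439414.
439414 mod 13175 = 4639.

4639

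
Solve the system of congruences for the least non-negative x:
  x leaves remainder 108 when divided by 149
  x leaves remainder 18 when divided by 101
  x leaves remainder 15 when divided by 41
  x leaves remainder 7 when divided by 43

The moduli are pairwise coprime; N = 149·101·41·43 = 26531387.
N/149 = 178063; 178063 ≡ 8 (mod 149); 8·56 ≡ 1, so inverse 56.
N/101 = 262687; 262687 ≡ 87 (mod 101); 87·36 ≡ 1, so inverse 36.
N/41 = 647107; 647107 ≡ 4 (mod 41); 4·31 ≡ 1, so inverse 31.
N/43 = 617009; 617009 ≡ 2 (mod 43); 2·22 ≡ 1, so inverse 22.
x ≡ 108·178063·56 + 18·262687·36 + 15·647107·31 + 7·617009·22 = 1643070341.
1643070341 mod 26531387 = 24655734.

24655734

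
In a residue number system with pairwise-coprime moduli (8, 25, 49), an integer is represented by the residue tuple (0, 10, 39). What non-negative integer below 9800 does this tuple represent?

6360

The moduli are pairwise coprime; N = 8·25·49 = 9800.
N/8 = 1225; 1225 ≡ 1 (mod 8), inverse 1.
N/25 = 392; 392 ≡ 17 (mod 25); 17·3 ≡ 1, so inverse 3.
N/49 = 200; 200 ≡ 4 (mod 49); 4·37 ≡ 1, so inverse 37.
x ≡ 0·1225·1 + 10·392·3 + 39·200·37 = 300360.
300360 mod 9800 = 6360.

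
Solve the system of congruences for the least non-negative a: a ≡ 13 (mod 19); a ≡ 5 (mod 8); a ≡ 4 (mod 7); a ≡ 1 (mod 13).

4421

Combine the congruences pairwise.
From a ≡ 13 (mod 19) write a = 13 + 19t. Substituting into a ≡ 5 (mod 8) gives 19t ≡ 0 (mod 8), and since 3⁻¹ ≡ 3 (mod 8), t ≡ 0. Hence a ≡ 13 + 19·0 = 13 (mod 152).
From a ≡ 13 (mod 152) write a = 13 + 152t. Substituting into a ≡ 4 (mod 7) gives 152t ≡ 5 (mod 7), and since 5⁻¹ ≡ 3 (mod 7), t ≡ 1. Hence a ≡ 13 + 152·1 = 165 (mod 1064).
From a ≡ 165 (mod 1064) write a = 165 + 1064t. Substituting into a ≡ 1 (mod 13) gives 1064t ≡ 5 (mod 13), and since 11⁻¹ ≡ 6 (mod 13), t ≡ 4. Hence a ≡ 165 + 1064·4 = 4421 (mod 13832).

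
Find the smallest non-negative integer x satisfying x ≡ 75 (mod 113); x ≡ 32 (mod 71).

Combine the congruences pairwise.
From x ≡ 75 (mod 113) write x = 75 + 113t. Substituting into x ≡ 32 (mod 71) gives 113t ≡ 28 (mod 71), and since 42⁻¹ ≡ 22 (mod 71), t ≡ 48. Hence x ≡ 75 + 113·48 = 5499 (mod 8023).

5499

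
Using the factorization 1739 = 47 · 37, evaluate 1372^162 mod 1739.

Mod 47: 1372 ≡ 9; by Fermat, exponent reduces to 162 mod 46 = 24; 9^24 ≡ 9 (mod 47).
Mod 37: 1372 ≡ 3; by Fermat, exponent reduces to 162 mod 36 = 18; 3^18 ≡ 1 (mod 37).
Combine by CRT: x ≡ 9 (mod 47), x ≡ 1 (mod 37) ⇒ x ≡ 667 (mod 1739).

667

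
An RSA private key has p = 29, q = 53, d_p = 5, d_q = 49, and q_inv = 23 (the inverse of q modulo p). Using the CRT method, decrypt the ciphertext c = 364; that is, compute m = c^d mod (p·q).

1096

m₁ = c^(d_p) mod p: c ≡ 16 (mod 29), and 16^5 mod 29 = 23.
m₂ = c^(d_q) mod q: c ≡ 46 (mod 53), and 46^49 mod 53 = 36.
h = q_inv·(m₁ − m₂) mod p = 23·(23 − 36) mod 29 = 20.
m = m₂ + h·q = 36 + 20·53 = 1096.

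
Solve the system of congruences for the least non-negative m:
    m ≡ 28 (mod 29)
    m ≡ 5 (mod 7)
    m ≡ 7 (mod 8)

The moduli are pairwise coprime; N = 29·7·8 = 1624.
N/29 = 56; 56 ≡ 27 (mod 29); 27·14 ≡ 1, so inverse 14.
N/7 = 232; 232 ≡ 1 (mod 7), inverse 1.
N/8 = 203; 203 ≡ 3 (mod 8); 3·3 ≡ 1, so inverse 3.
m ≡ 28·56·14 + 5·232·1 + 7·203·3 = 27375.
27375 mod 1624 = 1391.

1391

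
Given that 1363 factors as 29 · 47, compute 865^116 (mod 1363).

451

Mod 29: 865 ≡ 24; by Fermat, exponent reduces to 116 mod 28 = 4; 24^4 ≡ 16 (mod 29).
Mod 47: 865 ≡ 19; by Fermat, exponent reduces to 116 mod 46 = 24; 19^24 ≡ 28 (mod 47).
Combine by CRT: x ≡ 16 (mod 29), x ≡ 28 (mod 47) ⇒ x ≡ 451 (mod 1363).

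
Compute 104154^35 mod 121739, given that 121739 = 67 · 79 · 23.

Mod 67: 104154 ≡ 36; 36^35 ≡ 23 (mod 67).
Mod 79: 104154 ≡ 32; 32^35 ≡ 44 (mod 79).
Mod 23: 104154 ≡ 10; by Fermat, exponent reduces to 35 mod 22 = 13; 10^13 ≡ 15 (mod 23).
Combine by CRT: x ≡ 23 (mod 67), x ≡ 44 (mod 79), x ≡ 15 (mod 23) ⇒ x ≡ 91210 (mod 121739).

91210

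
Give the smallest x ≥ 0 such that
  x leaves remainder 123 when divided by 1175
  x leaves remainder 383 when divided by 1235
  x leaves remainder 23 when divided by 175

gcd(1175, 1235) = 5 and 5 | (383 − 123), so the pair is consistent; merging gives x ≡ 91773 (mod 290225), where 290225 = lcm(1175, 1235).
gcd(290225, 175) = 25 and 25 | (23 − 91773), so the pair is consistent; merging gives x ≡ 1252673 (mod 2031575), where 2031575 = lcm(290225, 175).
The solution is unique modulo lcm(1175, 1235, 175) = 2031575.

1252673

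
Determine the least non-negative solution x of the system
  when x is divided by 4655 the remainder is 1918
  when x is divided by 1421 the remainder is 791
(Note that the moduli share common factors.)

Combine the congruences pairwise.
gcd(4655, 1421) = 49 and 49 | (791 − 1918), so the pair is consistent; merging gives x ≡ 39158 (mod 134995), where 134995 = lcm(4655, 1421).
The solution is unique modulo lcm(4655, 1421) = 134995.

39158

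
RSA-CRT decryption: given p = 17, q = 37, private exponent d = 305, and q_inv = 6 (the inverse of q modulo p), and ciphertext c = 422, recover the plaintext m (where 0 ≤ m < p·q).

d_p = d mod (p−1) = 305 mod 16 = 1; d_q = d mod (q−1) = 17.
m₁ = c^(d_p) mod p: c ≡ 14 (mod 17), and 14^1 mod 17 = 14.
m₂ = c^(d_q) mod q: c ≡ 15 (mod 37), and 15^17 mod 37 = 32.
h = q_inv·(m₁ − m₂) mod p = 6·(14 − 32) mod 17 = 11.
m = m₂ + h·q = 32 + 11·37 = 439.

439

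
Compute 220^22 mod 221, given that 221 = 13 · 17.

1

Mod 13: 220 ≡ 12; by Fermat, exponent reduces to 22 mod 12 = 10; 12^10 ≡ 1 (mod 13).
Mod 17: 220 ≡ 16; by Fermat, exponent reduces to 22 mod 16 = 6; 16^6 ≡ 1 (mod 17).
Combine by CRT: x ≡ 1 (mod 13), x ≡ 1 (mod 17) ⇒ x ≡ 1 (mod 221).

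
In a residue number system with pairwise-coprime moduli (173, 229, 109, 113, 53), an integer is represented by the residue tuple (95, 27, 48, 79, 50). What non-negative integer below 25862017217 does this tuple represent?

The moduli are pairwise coprime; N = 173·229·109·113·53 = 25862017217.
N/173 = 149491429; 149491429 ≡ 53 (mod 173); 53·111 ≡ 1, so inverse 111.
N/229 = 112934573; 112934573 ≡ 17 (mod 229); 17·27 ≡ 1, so inverse 27.
N/109 = 237266213; 237266213 ≡ 27 (mod 109); 27·105 ≡ 1, so inverse 105.
N/113 = 228867409; 228867409 ≡ 34 (mod 113); 34·10 ≡ 1, so inverse 10.
N/53 = 487962589; 487962589 ≡ 16 (mod 53); 16·10 ≡ 1, so inverse 10.
x ≡ 95·149491429·111 + 27·112934573·27 + 48·237266213·105 + 79·228867409·10 + 50·487962589·10 = 3279324683652.
3279324683652 mod 25862017217 = 20710514310.

20710514310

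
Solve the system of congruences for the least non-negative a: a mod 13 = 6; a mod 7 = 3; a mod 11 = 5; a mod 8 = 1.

5505

From a ≡ 6 (mod 13) write a = 6 + 13t. Substituting into a ≡ 3 (mod 7) gives 13t ≡ 4 (mod 7), and since 6⁻¹ ≡ 6 (mod 7), t ≡ 3. Hence a ≡ 6 + 13·3 = 45 (mod 91).
From a ≡ 45 (mod 91) write a = 45 + 91t. Substituting into a ≡ 5 (mod 11) gives 91t ≡ 4 (mod 11), and since 3⁻¹ ≡ 4 (mod 11), t ≡ 5. Hence a ≡ 45 + 91·5 = 500 (mod 1001).
From a ≡ 500 (mod 1001) write a = 500 + 1001t. Substituting into a ≡ 1 (mod 8) gives 1001t ≡ 5 (mod 8), and since 1⁻¹ ≡ 1 (mod 8), t ≡ 5. Hence a ≡ 500 + 1001·5 = 5505 (mod 8008).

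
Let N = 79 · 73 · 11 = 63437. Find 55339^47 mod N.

17197

Mod 79: 55339 ≡ 39; 39^47 ≡ 54 (mod 79).
Mod 73: 55339 ≡ 5; 5^47 ≡ 42 (mod 73).
Mod 11: 55339 ≡ 9; by Fermat, exponent reduces to 47 mod 10 = 7; 9^7 ≡ 4 (mod 11).
Combine by CRT: x ≡ 54 (mod 79), x ≡ 42 (mod 73), x ≡ 4 (mod 11) ⇒ x ≡ 17197 (mod 63437).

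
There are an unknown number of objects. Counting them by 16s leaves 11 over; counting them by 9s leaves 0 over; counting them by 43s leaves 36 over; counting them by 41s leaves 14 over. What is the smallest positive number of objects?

From N ≡ 11 (mod 16) write N = 11 + 16t. Substituting into N ≡ 0 (mod 9) gives 16t ≡ 7 (mod 9), and since 7⁻¹ ≡ 4 (mod 9), t ≡ 1. Hence N ≡ 11 + 16·1 = 27 (mod 144).
From N ≡ 27 (mod 144) write N = 27 + 144t. Substituting into N ≡ 36 (mod 43) gives 144t ≡ 9 (mod 43), and since 15⁻¹ ≡ 23 (mod 43), t ≡ 35. Hence N ≡ 27 + 144·35 = 5067 (mod 6192).
From N ≡ 5067 (mod 6192) write N = 5067 + 6192t. Substituting into N ≡ 14 (mod 41) gives 6192t ≡ 31 (mod 41), and since 1⁻¹ ≡ 1 (mod 41), t ≡ 31. Hence N ≡ 5067 + 6192·31 = 197019 (mod 253872).

197019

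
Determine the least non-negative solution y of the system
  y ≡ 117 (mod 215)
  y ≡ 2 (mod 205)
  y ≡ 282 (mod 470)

Combine the congruences pairwise.
gcd(215, 205) = 5 and 5 | (2 − 117), so the pair is consistent; merging gives y ≡ 2052 (mod 8815), where 8815 = lcm(215, 205).
gcd(8815, 470) = 5 and 5 | (282 − 2052), so the pair is consistent; merging gives y ≡ 389912 (mod 828610), where 828610 = lcm(8815, 470).
The solution is unique modulo lcm(215, 205, 470) = 828610.

389912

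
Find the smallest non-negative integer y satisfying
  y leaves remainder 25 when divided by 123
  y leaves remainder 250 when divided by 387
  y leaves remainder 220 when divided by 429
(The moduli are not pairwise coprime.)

1463110

gcd(123, 387) = 3 and 3 | (250 − 25), so the pair is consistent; merging gives y ≡ 3346 (mod 15867), where 15867 = lcm(123, 387).
gcd(15867, 429) = 3 and 3 | (220 − 3346), so the pair is consistent; merging gives y ≡ 1463110 (mod 2268981), where 2268981 = lcm(15867, 429).
The solution is unique modulo lcm(123, 387, 429) = 2268981.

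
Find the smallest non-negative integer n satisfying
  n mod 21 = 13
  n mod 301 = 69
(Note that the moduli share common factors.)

gcd(21, 301) = 7 and 7 | (69 − 13), so the pair is consistent; merging gives n ≡ 370 (mod 903), where 903 = lcm(21, 301).
The solution is unique modulo lcm(21, 301) = 903.

370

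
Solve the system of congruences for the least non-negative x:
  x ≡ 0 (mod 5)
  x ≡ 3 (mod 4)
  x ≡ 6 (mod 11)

The moduli are pairwise coprime; N = 5·4·11 = 220.
N/5 = 44; 44 ≡ 4 (mod 5); 4·4 ≡ 1, so inverse 4.
N/4 = 55; 55 ≡ 3 (mod 4); 3·3 ≡ 1, so inverse 3.
N/11 = 20; 20 ≡ 9 (mod 11); 9·5 ≡ 1, so inverse 5.
x ≡ 0·44·4 + 3·55·3 + 6·20·5 = 1095.
1095 mod 220 = 215.

215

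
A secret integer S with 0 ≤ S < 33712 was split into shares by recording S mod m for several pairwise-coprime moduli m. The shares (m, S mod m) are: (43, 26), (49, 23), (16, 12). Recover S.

The moduli are pairwise coprime; N = 43·49·16 = 33712.
N/43 = 784; 784 ≡ 10 (mod 43); 10·13 ≡ 1, so inverse 13.
N/49 = 688; 688 ≡ 2 (mod 49); 2·25 ≡ 1, so inverse 25.
N/16 = 2107; 2107 ≡ 11 (mod 16); 11·3 ≡ 1, so inverse 3.
S ≡ 26·784·13 + 23·688·25 + 12·2107·3 = 736444.
736444 mod 33712 = 28492.

28492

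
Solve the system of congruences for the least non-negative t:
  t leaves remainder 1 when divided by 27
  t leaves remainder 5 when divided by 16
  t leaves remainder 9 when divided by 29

The moduli are pairwise coprime; N = 27·16·29 = 12528.
N/27 = 464; 464 ≡ 5 (mod 27); 5·11 ≡ 1, so inverse 11.
N/16 = 783; 783 ≡ 15 (mod 16); 15·15 ≡ 1, so inverse 15.
N/29 = 432; 432 ≡ 26 (mod 29); 26·19 ≡ 1, so inverse 19.
t ≡ 1·464·11 + 5·783·15 + 9·432·19 = 137701.
137701 mod 12528 = 12421.

12421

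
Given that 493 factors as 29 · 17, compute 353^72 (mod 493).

460

Mod 29: 353 ≡ 5; by Fermat, exponent reduces to 72 mod 28 = 16; 5^16 ≡ 25 (mod 29).
Mod 17: 353 ≡ 13; by Fermat, exponent reduces to 72 mod 16 = 8; 13^8 ≡ 1 (mod 17).
Combine by CRT: x ≡ 25 (mod 29), x ≡ 1 (mod 17) ⇒ x ≡ 460 (mod 493).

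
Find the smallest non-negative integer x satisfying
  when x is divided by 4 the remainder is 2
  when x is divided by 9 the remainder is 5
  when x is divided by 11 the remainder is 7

From x ≡ 2 (mod 4) write x = 2 + 4t. Substituting into x ≡ 5 (mod 9) gives 4t ≡ 3 (mod 9), and since 4⁻¹ ≡ 7 (mod 9), t ≡ 3. Hence x ≡ 2 + 4·3 = 14 (mod 36).
From x ≡ 14 (mod 36) write x = 14 + 36t. Substituting into x ≡ 7 (mod 11) gives 36t ≡ 4 (mod 11), and since 3⁻¹ ≡ 4 (mod 11), t ≡ 5. Hence x ≡ 14 + 36·5 = 194 (mod 396).

194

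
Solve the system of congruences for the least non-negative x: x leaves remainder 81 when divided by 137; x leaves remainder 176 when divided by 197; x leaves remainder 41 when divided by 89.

2318669

The moduli are pairwise coprime; N = 137·197·89 = 2402021.
N/137 = 17533; 17533 ≡ 134 (mod 137); 134·91 ≡ 1, so inverse 91.
N/197 = 12193; 12193 ≡ 176 (mod 197); 176·75 ≡ 1, so inverse 75.
N/89 = 26989; 26989 ≡ 22 (mod 89); 22·85 ≡ 1, so inverse 85.
x ≡ 81·17533·91 + 176·12193·75 + 41·26989·85 = 384240008.
384240008 mod 2402021 = 2318669.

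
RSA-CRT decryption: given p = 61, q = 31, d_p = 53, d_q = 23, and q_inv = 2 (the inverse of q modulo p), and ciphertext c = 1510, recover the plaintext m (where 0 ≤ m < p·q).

158

m₁ = c^(d_p) mod p: c ≡ 46 (mod 61), and 46^53 mod 61 = 36.
m₂ = c^(d_q) mod q: c ≡ 22 (mod 31), and 22^23 mod 31 = 3.
h = q_inv·(m₁ − m₂) mod p = 2·(36 − 3) mod 61 = 5.
m = m₂ + h·q = 3 + 5·31 = 158.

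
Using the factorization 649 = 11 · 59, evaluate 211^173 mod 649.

Mod 11: 211 ≡ 2; by Fermat, exponent reduces to 173 mod 10 = 3; 2^3 ≡ 8 (mod 11).
Mod 59: 211 ≡ 34; by Fermat, exponent reduces to 173 mod 58 = 57; 34^57 ≡ 33 (mod 59).
Combine by CRT: x ≡ 8 (mod 11), x ≡ 33 (mod 59) ⇒ x ≡ 151 (mod 649).

151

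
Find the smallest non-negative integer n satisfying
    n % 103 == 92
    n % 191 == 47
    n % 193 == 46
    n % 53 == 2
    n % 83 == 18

11435363530

The moduli are pairwise coprime; M = 103·191·193·53·83 = 16702514711.
M/103 = 162160337; 162160337 ≡ 21 (mod 103); 21·54 ≡ 1, so inverse 54.
M/191 = 87447721; 87447721 ≡ 90 (mod 191); 90·104 ≡ 1, so inverse 104.
M/193 = 86541527; 86541527 ≡ 134 (mod 193); 134·157 ≡ 1, so inverse 157.
M/53 = 315141787; 315141787 ≡ 24 (mod 53); 24·42 ≡ 1, so inverse 42.
M/83 = 201235117; 201235117 ≡ 40 (mod 83); 40·27 ≡ 1, so inverse 27.
n ≡ 92·162160337·54 + 47·87447721·104 + 46·86541527·157 + 2·315141787·42 + 18·201235117·27 = 1982332099428.
1982332099428 mod 16702514711 = 11435363530.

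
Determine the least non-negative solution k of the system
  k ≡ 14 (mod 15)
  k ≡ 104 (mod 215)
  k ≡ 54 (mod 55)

gcd(15, 215) = 5 and 5 | (104 − 14), so the pair is consistent; merging gives k ≡ 104 (mod 645), where 645 = lcm(15, 215).
gcd(645, 55) = 5 and 5 | (54 − 104), so the pair is consistent; merging gives k ≡ 4619 (mod 7095), where 7095 = lcm(645, 55).
The solution is unique modulo lcm(15, 215, 55) = 7095.

4619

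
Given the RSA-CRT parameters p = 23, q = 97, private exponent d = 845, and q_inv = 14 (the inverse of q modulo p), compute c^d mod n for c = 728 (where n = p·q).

1555

d_p = d mod (p−1) = 845 mod 22 = 9; d_q = d mod (q−1) = 77.
m₁ = c^(d_p) mod p: c ≡ 15 (mod 23), and 15^9 mod 23 = 14.
m₂ = c^(d_q) mod q: c ≡ 49 (mod 97), and 49^77 mod 97 = 3.
h = q_inv·(m₁ − m₂) mod p = 14·(14 − 3) mod 23 = 16.
m = m₂ + h·q = 3 + 16·97 = 1555.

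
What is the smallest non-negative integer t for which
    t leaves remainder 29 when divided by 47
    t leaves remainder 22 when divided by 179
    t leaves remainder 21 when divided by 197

671988

The moduli are pairwise coprime; N = 47·179·197 = 1657361.
N/47 = 35263; 35263 ≡ 13 (mod 47); 13·29 ≡ 1, so inverse 29.
N/179 = 9259; 9259 ≡ 130 (mod 179); 130·84 ≡ 1, so inverse 84.
N/197 = 8413; 8413 ≡ 139 (mod 197); 139·180 ≡ 1, so inverse 180.
t ≡ 29·35263·29 + 22·9259·84 + 21·8413·180 = 78567955.
78567955 mod 1657361 = 671988.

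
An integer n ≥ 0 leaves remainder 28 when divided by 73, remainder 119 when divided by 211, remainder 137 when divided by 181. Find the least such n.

1352207

From n ≡ 28 (mod 73) write n = 28 + 73t. Substituting into n ≡ 119 (mod 211) gives 73t ≡ 91 (mod 211), and since 73⁻¹ ≡ 185 (mod 211), t ≡ 166. Hence n ≡ 28 + 73·166 = 12146 (mod 15403).
From n ≡ 12146 (mod 15403) write n = 12146 + 15403t. Substituting into n ≡ 137 (mod 181) gives 15403t ≡ 118 (mod 181), and since 18⁻¹ ≡ 171 (mod 181), t ≡ 87. Hence n ≡ 12146 + 15403·87 = 1352207 (mod 2787943).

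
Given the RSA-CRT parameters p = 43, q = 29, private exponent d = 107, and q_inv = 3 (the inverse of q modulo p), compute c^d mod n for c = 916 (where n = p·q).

1201

d_p = d mod (p−1) = 107 mod 42 = 23; d_q = d mod (q−1) = 23.
m₁ = c^(d_p) mod p: c ≡ 13 (mod 43), and 13^23 mod 43 = 40.
m₂ = c^(d_q) mod q: c ≡ 17 (mod 29), and 17^23 mod 29 = 12.
h = q_inv·(m₁ − m₂) mod p = 3·(40 − 12) mod 43 = 41.
m = m₂ + h·q = 12 + 41·29 = 1201.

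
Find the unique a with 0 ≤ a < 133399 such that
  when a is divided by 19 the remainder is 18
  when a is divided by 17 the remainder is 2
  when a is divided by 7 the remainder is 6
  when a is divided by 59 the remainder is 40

76740

Combine the congruences pairwise.
From a ≡ 18 (mod 19) write a = 18 + 19t. Substituting into a ≡ 2 (mod 17) gives 19t ≡ 1 (mod 17), and since 2⁻¹ ≡ 9 (mod 17), t ≡ 9. Hence a ≡ 18 + 19·9 = 189 (mod 323).
From a ≡ 189 (mod 323) write a = 189 + 323t. Substituting into a ≡ 6 (mod 7) gives 323t ≡ 6 (mod 7), and since 1⁻¹ ≡ 1 (mod 7), t ≡ 6. Hence a ≡ 189 + 323·6 = 2127 (mod 2261).
From a ≡ 2127 (mod 2261) write a = 2127 + 2261t. Substituting into a ≡ 40 (mod 59) gives 2261t ≡ 37 (mod 59), and since 19⁻¹ ≡ 28 (mod 59), t ≡ 33. Hence a ≡ 2127 + 2261·33 = 76740 (mod 133399).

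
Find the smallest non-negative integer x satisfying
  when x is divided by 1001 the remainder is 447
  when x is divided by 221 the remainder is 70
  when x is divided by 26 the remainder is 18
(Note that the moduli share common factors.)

gcd(1001, 221) = 13 and 13 | (70 − 447), so the pair is consistent; merging gives x ≡ 10457 (mod 17017), where 17017 = lcm(1001, 221).
gcd(17017, 26) = 13 and 13 | (18 − 10457), so the pair is consistent; merging gives x ≡ 27474 (mod 34034), where 34034 = lcm(17017, 26).
The solution is unique modulo lcm(1001, 221, 26) = 34034.

27474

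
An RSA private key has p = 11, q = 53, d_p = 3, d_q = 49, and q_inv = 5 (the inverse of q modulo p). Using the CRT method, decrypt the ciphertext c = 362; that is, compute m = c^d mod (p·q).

208

m₁ = c^(d_p) mod p: c ≡ 10 (mod 11), and 10^3 mod 11 = 10.
m₂ = c^(d_q) mod q: c ≡ 44 (mod 53), and 44^49 mod 53 = 49.
h = q_inv·(m₁ − m₂) mod p = 5·(10 − 49) mod 11 = 3.
m = m₂ + h·q = 49 + 3·53 = 208.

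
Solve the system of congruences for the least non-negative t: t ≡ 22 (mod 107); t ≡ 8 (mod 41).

664

From t ≡ 22 (mod 107) write t = 22 + 107s. Substituting into t ≡ 8 (mod 41) gives 107s ≡ 27 (mod 41), and since 25⁻¹ ≡ 23 (mod 41), s ≡ 6. Hence t ≡ 22 + 107·6 = 664 (mod 4387).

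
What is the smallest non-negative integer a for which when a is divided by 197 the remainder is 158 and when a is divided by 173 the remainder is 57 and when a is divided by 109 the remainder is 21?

3579254

The moduli are pairwise coprime; N = 197·173·109 = 3714829.
N/197 = 18857; 18857 ≡ 142 (mod 197); 142·154 ≡ 1, so inverse 154.
N/173 = 21473; 21473 ≡ 21 (mod 173); 21·33 ≡ 1, so inverse 33.
N/109 = 34081; 34081 ≡ 73 (mod 109); 73·3 ≡ 1, so inverse 3.
a ≡ 158·18857·154 + 57·21473·33 + 21·34081·3 = 501366340.
501366340 mod 3714829 = 3579254.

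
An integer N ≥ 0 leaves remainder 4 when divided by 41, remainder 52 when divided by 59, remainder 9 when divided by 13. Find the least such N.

24891

From N ≡ 4 (mod 41) write N = 4 + 41t. Substituting into N ≡ 52 (mod 59) gives 41t ≡ 48 (mod 59), and since 41⁻¹ ≡ 36 (mod 59), t ≡ 17. Hence N ≡ 4 + 41·17 = 701 (mod 2419).
From N ≡ 701 (mod 2419) write N = 701 + 2419t. Substituting into N ≡ 9 (mod 13) gives 2419t ≡ 10 (mod 13), and since 1⁻¹ ≡ 1 (mod 13), t ≡ 10. Hence N ≡ 701 + 2419·10 = 24891 (mod 31447).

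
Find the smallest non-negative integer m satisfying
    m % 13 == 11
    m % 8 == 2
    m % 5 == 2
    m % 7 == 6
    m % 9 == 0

From m ≡ 11 (mod 13) write m = 11 + 13t. Substituting into m ≡ 2 (mod 8) gives 13t ≡ 7 (mod 8), and since 5⁻¹ ≡ 5 (mod 8), t ≡ 3. Hence m ≡ 11 + 13·3 = 50 (mod 104).
From m ≡ 50 (mod 104) write m = 50 + 104t. Substituting into m ≡ 2 (mod 5) gives 104t ≡ 2 (mod 5), and since 4⁻¹ ≡ 4 (mod 5), t ≡ 3. Hence m ≡ 50 + 104·3 = 362 (mod 520).
From m ≡ 362 (mod 520) write m = 362 + 520t. Substituting into m ≡ 6 (mod 7) gives 520t ≡ 1 (mod 7), and since 2⁻¹ ≡ 4 (mod 7), t ≡ 4. Hence m ≡ 362 + 520·4 = 2442 (mod 3640).
From m ≡ 2442 (mod 3640) write m = 2442 + 3640t. Substituting into m ≡ 0 (mod 9) gives 3640t ≡ 6 (mod 9), and since 4⁻¹ ≡ 7 (mod 9), t ≡ 6. Hence m ≡ 2442 + 3640·6 = 24282 (mod 32760).

24282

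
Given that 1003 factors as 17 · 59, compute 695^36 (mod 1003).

815

Mod 17: 695 ≡ 15; by Fermat, exponent reduces to 36 mod 16 = 4; 15^4 ≡ 16 (mod 17).
Mod 59: 695 ≡ 46; 46^36 ≡ 48 (mod 59).
Combine by CRT: x ≡ 16 (mod 17), x ≡ 48 (mod 59) ⇒ x ≡ 815 (mod 1003).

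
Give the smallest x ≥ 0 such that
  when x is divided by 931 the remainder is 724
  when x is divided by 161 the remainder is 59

18413

gcd(931, 161) = 7 and 7 | (59 − 724), so the pair is consistent; merging gives x ≡ 18413 (mod 21413), where 21413 = lcm(931, 161).
The solution is unique modulo lcm(931, 161) = 21413.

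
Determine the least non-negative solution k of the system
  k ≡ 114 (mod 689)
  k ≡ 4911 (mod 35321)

1347109

gcd(689, 35321) = 13 and 13 | (4911 − 114), so the pair is consistent; merging gives k ≡ 1347109 (mod 1872013), where 1872013 = lcm(689, 35321).
The solution is unique modulo lcm(689, 35321) = 1872013.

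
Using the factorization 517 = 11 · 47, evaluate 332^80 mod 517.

474

Mod 11: 332 ≡ 2; since 10 | 80, by Fermat 2^80 ≡ 1 (mod 11).
Mod 47: 332 ≡ 3; by Fermat, exponent reduces to 80 mod 46 = 34; 3^34 ≡ 4 (mod 47).
Combine by CRT: x ≡ 1 (mod 11), x ≡ 4 (mod 47) ⇒ x ≡ 474 (mod 517).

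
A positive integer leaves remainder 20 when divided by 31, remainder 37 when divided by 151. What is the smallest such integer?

From x ≡ 20 (mod 31) write x = 20 + 31t. Substituting into x ≡ 37 (mod 151) gives 31t ≡ 17 (mod 151), and since 31⁻¹ ≡ 39 (mod 151), t ≡ 59. Hence x ≡ 20 + 31·59 = 1849 (mod 4681).

1849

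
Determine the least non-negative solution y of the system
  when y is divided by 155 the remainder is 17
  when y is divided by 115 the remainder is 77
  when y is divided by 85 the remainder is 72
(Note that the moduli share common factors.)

Combine the congruences pairwise.
gcd(155, 115) = 5 and 5 | (77 − 17), so the pair is consistent; merging gives y ≡ 2032 (mod 3565), where 3565 = lcm(155, 115).
gcd(3565, 85) = 5 and 5 | (72 − 2032), so the pair is consistent; merging gives y ≡ 5597 (mod 60605), where 60605 = lcm(3565, 85).
The solution is unique modulo lcm(155, 115, 85) = 60605.

5597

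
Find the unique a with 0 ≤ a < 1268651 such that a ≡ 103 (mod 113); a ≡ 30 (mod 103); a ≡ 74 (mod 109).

1024674

From a ≡ 103 (mod 113) write a = 103 + 113t. Substituting into a ≡ 30 (mod 103) gives 113t ≡ 30 (mod 103), and since 10⁻¹ ≡ 31 (mod 103), t ≡ 3. Hence a ≡ 103 + 113·3 = 442 (mod 11639).
From a ≡ 442 (mod 11639) write a = 442 + 11639t. Substituting into a ≡ 74 (mod 109) gives 11639t ≡ 68 (mod 109), and since 85⁻¹ ≡ 59 (mod 109), t ≡ 88. Hence a ≡ 442 + 11639·88 = 1024674 (mod 1268651).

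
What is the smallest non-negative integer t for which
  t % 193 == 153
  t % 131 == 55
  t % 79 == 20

612349

The moduli are pairwise coprime; N = 193·131·79 = 1997357.
N/193 = 10349; 10349 ≡ 120 (mod 193); 120·37 ≡ 1, so inverse 37.
N/131 = 15247; 15247 ≡ 51 (mod 131); 51·18 ≡ 1, so inverse 18.
N/79 = 25283; 25283 ≡ 3 (mod 79); 3·53 ≡ 1, so inverse 53.
t ≡ 153·10349·37 + 55·15247·18 + 20·25283·53 = 100480199.
100480199 mod 1997357 = 612349.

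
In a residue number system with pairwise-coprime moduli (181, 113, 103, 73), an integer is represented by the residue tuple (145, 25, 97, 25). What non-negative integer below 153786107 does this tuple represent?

The moduli are pairwise coprime; N = 181·113·103·73 = 153786107.
N/181 = 849647; 849647 ≡ 33 (mod 181); 33·11 ≡ 1, so inverse 11.
N/113 = 1360939; 1360939 ≡ 80 (mod 113); 80·89 ≡ 1, so inverse 89.
N/103 = 1493069; 1493069 ≡ 84 (mod 103); 84·65 ≡ 1, so inverse 65.
N/73 = 2106659; 2106659 ≡ 25 (mod 73); 25·38 ≡ 1, so inverse 38.
x ≡ 145·849647·11 + 25·1360939·89 + 97·1493069·65 + 25·2106659·38 = 15798402335.
15798402335 mod 153786107 = 112219421.

112219421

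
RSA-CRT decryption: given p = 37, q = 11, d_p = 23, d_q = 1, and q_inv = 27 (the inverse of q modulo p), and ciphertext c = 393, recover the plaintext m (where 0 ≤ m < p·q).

140

m₁ = c^(d_p) mod p: c ≡ 23 (mod 37), and 23^23 mod 37 = 29.
m₂ = c^(d_q) mod q: c ≡ 8 (mod 11), and 8^1 mod 11 = 8.
h = q_inv·(m₁ − m₂) mod p = 27·(29 − 8) mod 37 = 12.
m = m₂ + h·q = 8 + 12·11 = 140.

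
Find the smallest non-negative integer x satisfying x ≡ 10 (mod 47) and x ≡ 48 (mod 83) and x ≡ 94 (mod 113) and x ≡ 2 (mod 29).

Combine the congruences pairwise.
From x ≡ 10 (mod 47) write x = 10 + 47t. Substituting into x ≡ 48 (mod 83) gives 47t ≡ 38 (mod 83), and since 47⁻¹ ≡ 53 (mod 83), t ≡ 22. Hence x ≡ 10 + 47·22 = 1044 (mod 3901).
From x ≡ 1044 (mod 3901) write x = 1044 + 3901t. Substituting into x ≡ 94 (mod 113) gives 3901t ≡ 67 (mod 113), and since 59⁻¹ ≡ 23 (mod 113), t ≡ 72. Hence x ≡ 1044 + 3901·72 = 281916 (mod 440813).
From x ≡ 281916 (mod 440813) write x = 281916 + 440813t. Substituting into x ≡ 2 (mod 29) gives 440813t ≡ 24 (mod 29), and since 13⁻¹ ≡ 9 (mod 29), t ≡ 13. Hence x ≡ 281916 + 440813·13 = 6012485 (mod 12783577).

6012485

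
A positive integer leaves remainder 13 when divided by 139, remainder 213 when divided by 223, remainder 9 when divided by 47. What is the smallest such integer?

From N ≡ 13 (mod 139) write N = 13 + 139t. Substituting into N ≡ 213 (mod 223) gives 139t ≡ 200 (mod 223), and since 139⁻¹ ≡ 146 (mod 223), t ≡ 210. Hence N ≡ 13 + 139·210 = 29203 (mod 30997).
From N ≡ 29203 (mod 30997) write N = 29203 + 30997t. Substituting into N ≡ 9 (mod 47) gives 30997t ≡ 40 (mod 47), and since 24⁻¹ ≡ 2 (mod 47), t ≡ 33. Hence N ≡ 29203 + 30997·33 = 1052104 (mod 1456859).

1052104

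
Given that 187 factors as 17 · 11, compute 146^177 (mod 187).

Mod 17: 146 ≡ 10; by Fermat, exponent reduces to 177 mod 16 = 1; 10^1 ≡ 10 (mod 17).
Mod 11: 146 ≡ 3; by Fermat, exponent reduces to 177 mod 10 = 7; 3^7 ≡ 9 (mod 11).
Combine by CRT: x ≡ 10 (mod 17), x ≡ 9 (mod 11) ⇒ x ≡ 163 (mod 187).

163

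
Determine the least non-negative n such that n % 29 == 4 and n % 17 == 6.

91

From n ≡ 4 (mod 29) write n = 4 + 29t. Substituting into n ≡ 6 (mod 17) gives 29t ≡ 2 (mod 17), and since 12⁻¹ ≡ 10 (mod 17), t ≡ 3. Hence n ≡ 4 + 29·3 = 91 (mod 493).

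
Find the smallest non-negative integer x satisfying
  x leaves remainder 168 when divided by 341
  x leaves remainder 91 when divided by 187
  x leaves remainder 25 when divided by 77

37678

gcd(341, 187) = 11 and 11 | (91 − 168), so the pair is consistent; merging gives x ≡ 2896 (mod 5797), where 5797 = lcm(341, 187).
gcd(5797, 77) = 11 and 11 | (25 − 2896), so the pair is consistent; merging gives x ≡ 37678 (mod 40579), where 40579 = lcm(5797, 77).
The solution is unique modulo lcm(341, 187, 77) = 40579.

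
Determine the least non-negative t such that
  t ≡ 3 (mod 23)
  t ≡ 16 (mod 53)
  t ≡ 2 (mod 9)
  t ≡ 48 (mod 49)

179633

The moduli are pairwise coprime; N = 23·53·9·49 = 537579.
N/23 = 23373; 23373 ≡ 5 (mod 23); 5·14 ≡ 1, so inverse 14.
N/53 = 10143; 10143 ≡ 20 (mod 53); 20·8 ≡ 1, so inverse 8.
N/9 = 59731; 59731 ≡ 7 (mod 9); 7·4 ≡ 1, so inverse 4.
N/49 = 10971; 10971 ≡ 44 (mod 49); 44·39 ≡ 1, so inverse 39.
t ≡ 3·23373·14 + 16·10143·8 + 2·59731·4 + 48·10971·39 = 23295530.
23295530 mod 537579 = 179633.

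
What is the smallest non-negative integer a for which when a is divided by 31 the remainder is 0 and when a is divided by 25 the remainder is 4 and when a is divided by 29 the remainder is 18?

279

From a ≡ 0 (mod 31) write a = 0 + 31t. Substituting into a ≡ 4 (mod 25) gives 31t ≡ 4 (mod 25), and since 6⁻¹ ≡ 21 (mod 25), t ≡ 9. Hence a ≡ 0 + 31·9 = 279 (mod 775).
From a ≡ 279 (mod 775) write a = 279 + 775t. Substituting into a ≡ 18 (mod 29) gives 775t ≡ 0 (mod 29), and since 21⁻¹ ≡ 18 (mod 29), t ≡ 0. Hence a ≡ 279 + 775·0 = 279 (mod 22475).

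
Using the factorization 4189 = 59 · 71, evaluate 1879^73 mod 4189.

Mod 59: 1879 ≡ 50; by Fermat, exponent reduces to 73 mod 58 = 15; 50^15 ≡ 56 (mod 59).
Mod 71: 1879 ≡ 33; by Fermat, exponent reduces to 73 mod 70 = 3; 33^3 ≡ 11 (mod 71).
Combine by CRT: x ≡ 56 (mod 59), x ≡ 11 (mod 71) ⇒ x ≡ 3419 (mod 4189).

3419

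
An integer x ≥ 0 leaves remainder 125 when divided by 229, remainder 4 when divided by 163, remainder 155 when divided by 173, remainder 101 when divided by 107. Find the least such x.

The moduli are pairwise coprime; N = 229·163·173·107 = 690960097.
N/229 = 3017293; 3017293 ≡ 218 (mod 229); 218·104 ≡ 1, so inverse 104.
N/163 = 4239019; 4239019 ≡ 41 (mod 163); 41·4 ≡ 1, so inverse 4.
N/173 = 3993989; 3993989 ≡ 111 (mod 173); 111·53 ≡ 1, so inverse 53.
N/107 = 6457571; 6457571 ≡ 14 (mod 107); 14·23 ≡ 1, so inverse 23.
x ≡ 125·3017293·104 + 4·4239019·4 + 155·3993989·53 + 101·6457571·23 = 87104190372.
87104190372 mod 690960097 = 43218150.

43218150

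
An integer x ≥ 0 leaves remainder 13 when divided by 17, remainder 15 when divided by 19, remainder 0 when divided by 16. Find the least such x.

The moduli are pairwise coprime; N = 17·19·16 = 5168.
N/17 = 304; 304 ≡ 15 (mod 17); 15·8 ≡ 1, so inverse 8.
N/19 = 272; 272 ≡ 6 (mod 19); 6·16 ≡ 1, so inverse 16.
N/16 = 323; 323 ≡ 3 (mod 16); 3·11 ≡ 1, so inverse 11.
x ≡ 13·304·8 + 15·272·16 + 0·323·11 = 96896.
96896 mod 5168 = 3872.

3872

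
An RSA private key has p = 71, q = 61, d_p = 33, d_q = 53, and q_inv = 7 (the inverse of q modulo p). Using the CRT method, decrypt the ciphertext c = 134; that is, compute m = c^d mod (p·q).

1907

m₁ = c^(d_p) mod p: c ≡ 63 (mod 71), and 63^33 mod 71 = 61.
m₂ = c^(d_q) mod q: c ≡ 12 (mod 61), and 12^53 mod 61 = 16.
h = q_inv·(m₁ − m₂) mod p = 7·(61 − 16) mod 71 = 31.
m = m₂ + h·q = 16 + 31·61 = 1907.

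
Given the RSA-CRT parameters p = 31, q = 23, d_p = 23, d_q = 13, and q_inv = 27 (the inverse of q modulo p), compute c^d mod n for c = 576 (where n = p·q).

162

m₁ = c^(d_p) mod p: c ≡ 18 (mod 31), and 18^23 mod 31 = 7.
m₂ = c^(d_q) mod q: c ≡ 1 (mod 23), and 1^13 mod 23 = 1.
h = q_inv·(m₁ − m₂) mod p = 27·(7 − 1) mod 31 = 7.
m = m₂ + h·q = 1 + 7·23 = 162.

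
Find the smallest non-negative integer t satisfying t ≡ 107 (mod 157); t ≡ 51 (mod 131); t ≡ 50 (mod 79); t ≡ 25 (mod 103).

48355950

Combine the congruences pairwise.
From t ≡ 107 (mod 157) write t = 107 + 157s. Substituting into t ≡ 51 (mod 131) gives 157s ≡ 75 (mod 131), and since 26⁻¹ ≡ 126 (mod 131), s ≡ 18. Hence t ≡ 107 + 157·18 = 2933 (mod 20567).
From t ≡ 2933 (mod 20567) write t = 2933 + 20567s. Substituting into t ≡ 50 (mod 79) gives 20567s ≡ 40 (mod 79), and since 27⁻¹ ≡ 41 (mod 79), s ≡ 60. Hence t ≡ 2933 + 20567·60 = 1236953 (mod 1624793).
From t ≡ 1236953 (mod 1624793) write t = 1236953 + 1624793s. Substituting into t ≡ 25 (mod 103) gives 1624793s ≡ 102 (mod 103), and since 71⁻¹ ≡ 74 (mod 103), s ≡ 29. Hence t ≡ 1236953 + 1624793·29 = 48355950 (mod 167353679).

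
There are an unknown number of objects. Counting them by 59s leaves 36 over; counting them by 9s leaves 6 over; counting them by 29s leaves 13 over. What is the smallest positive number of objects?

5523

The moduli are pairwise coprime; M = 59·9·29 = 15399.
M/59 = 261; 261 ≡ 25 (mod 59); 25·26 ≡ 1, so inverse 26.
M/9 = 1711; 1711 ≡ 1 (mod 9), inverse 1.
M/29 = 531; 531 ≡ 9 (mod 29); 9·13 ≡ 1, so inverse 13.
N ≡ 36·261·26 + 6·1711·1 + 13·531·13 = 344301.
344301 mod 15399 = 5523.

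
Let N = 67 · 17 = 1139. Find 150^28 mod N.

786

Mod 67: 150 ≡ 16; 16^28 ≡ 49 (mod 67).
Mod 17: 150 ≡ 14; by Fermat, exponent reduces to 28 mod 16 = 12; 14^12 ≡ 4 (mod 17).
Combine by CRT: x ≡ 49 (mod 67), x ≡ 4 (mod 17) ⇒ x ≡ 786 (mod 1139).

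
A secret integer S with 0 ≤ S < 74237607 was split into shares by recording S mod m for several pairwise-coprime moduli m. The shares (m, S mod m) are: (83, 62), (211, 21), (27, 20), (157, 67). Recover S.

The moduli are pairwise coprime; N = 83·211·27·157 = 74237607.
N/83 = 894429; 894429 ≡ 21 (mod 83); 21·4 ≡ 1, so inverse 4.
N/211 = 351837; 351837 ≡ 100 (mod 211); 100·19 ≡ 1, so inverse 19.
N/27 = 2749541; 2749541 ≡ 23 (mod 27); 23·20 ≡ 1, so inverse 20.
N/157 = 472851; 472851 ≡ 124 (mod 157); 124·19 ≡ 1, so inverse 19.
S ≡ 62·894429·4 + 21·351837·19 + 20·2749541·20 + 67·472851·19 = 2063957078.
2063957078 mod 74237607 = 59541689.

59541689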